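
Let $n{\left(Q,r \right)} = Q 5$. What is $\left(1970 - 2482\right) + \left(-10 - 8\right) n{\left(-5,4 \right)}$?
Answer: $-62$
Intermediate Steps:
$n{\left(Q,r \right)} = 5 Q$
$\left(1970 - 2482\right) + \left(-10 - 8\right) n{\left(-5,4 \right)} = \left(1970 - 2482\right) + \left(-10 - 8\right) 5 \left(-5\right) = -512 - -450 = -512 + 450 = -62$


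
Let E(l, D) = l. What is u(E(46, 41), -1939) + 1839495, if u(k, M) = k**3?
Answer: 1936831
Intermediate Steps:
u(E(46, 41), -1939) + 1839495 = 46**3 + 1839495 = 97336 + 1839495 = 1936831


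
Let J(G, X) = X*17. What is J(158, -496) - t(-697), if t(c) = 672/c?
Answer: -5876432/697 ≈ -8431.0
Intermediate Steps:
J(G, X) = 17*X
J(158, -496) - t(-697) = 17*(-496) - 672/(-697) = -8432 - 672*(-1)/697 = -8432 - 1*(-672/697) = -8432 + 672/697 = -5876432/697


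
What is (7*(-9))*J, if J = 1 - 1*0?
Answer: -63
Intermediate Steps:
J = 1 (J = 1 + 0 = 1)
(7*(-9))*J = (7*(-9))*1 = -63*1 = -63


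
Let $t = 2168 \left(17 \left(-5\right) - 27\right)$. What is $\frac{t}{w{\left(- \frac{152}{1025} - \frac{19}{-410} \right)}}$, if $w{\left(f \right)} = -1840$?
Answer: $\frac{15176}{115} \approx 131.97$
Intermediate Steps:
$t = -242816$ ($t = 2168 \left(-85 - 27\right) = 2168 \left(-112\right) = -242816$)
$\frac{t}{w{\left(- \frac{152}{1025} - \frac{19}{-410} \right)}} = - \frac{242816}{-1840} = \left(-242816\right) \left(- \frac{1}{1840}\right) = \frac{15176}{115}$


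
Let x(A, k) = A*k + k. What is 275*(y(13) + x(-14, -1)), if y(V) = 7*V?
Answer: 28600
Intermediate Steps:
x(A, k) = k + A*k
275*(y(13) + x(-14, -1)) = 275*(7*13 - (1 - 14)) = 275*(91 - 1*(-13)) = 275*(91 + 13) = 275*104 = 28600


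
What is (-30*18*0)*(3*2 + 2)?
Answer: 0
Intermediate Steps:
(-30*18*0)*(3*2 + 2) = (-540*0)*(6 + 2) = 0*8 = 0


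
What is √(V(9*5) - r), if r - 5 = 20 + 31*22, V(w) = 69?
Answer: I*√638 ≈ 25.259*I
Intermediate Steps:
r = 707 (r = 5 + (20 + 31*22) = 5 + (20 + 682) = 5 + 702 = 707)
√(V(9*5) - r) = √(69 - 1*707) = √(69 - 707) = √(-638) = I*√638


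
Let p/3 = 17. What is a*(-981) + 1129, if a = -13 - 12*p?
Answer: 614254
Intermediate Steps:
p = 51 (p = 3*17 = 51)
a = -625 (a = -13 - 12*51 = -13 - 612 = -625)
a*(-981) + 1129 = -625*(-981) + 1129 = 613125 + 1129 = 614254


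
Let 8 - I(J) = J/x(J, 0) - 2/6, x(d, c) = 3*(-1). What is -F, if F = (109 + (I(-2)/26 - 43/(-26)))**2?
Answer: -18722929/1521 ≈ -12310.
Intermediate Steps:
x(d, c) = -3
I(J) = 25/3 + J/3 (I(J) = 8 - (J/(-3) - 2/6) = 8 - (J*(-1/3) - 2*1/6) = 8 - (-J/3 - 1/3) = 8 - (-1/3 - J/3) = 8 + (1/3 + J/3) = 25/3 + J/3)
F = 18722929/1521 (F = (109 + ((25/3 + (1/3)*(-2))/26 - 43/(-26)))**2 = (109 + ((25/3 - 2/3)*(1/26) - 43*(-1/26)))**2 = (109 + ((23/3)*(1/26) + 43/26))**2 = (109 + (23/78 + 43/26))**2 = (109 + 76/39)**2 = (4327/39)**2 = 18722929/1521 ≈ 12310.)
-F = -1*18722929/1521 = -18722929/1521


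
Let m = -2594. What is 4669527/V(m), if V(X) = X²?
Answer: 4669527/6728836 ≈ 0.69396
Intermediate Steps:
4669527/V(m) = 4669527/((-2594)²) = 4669527/6728836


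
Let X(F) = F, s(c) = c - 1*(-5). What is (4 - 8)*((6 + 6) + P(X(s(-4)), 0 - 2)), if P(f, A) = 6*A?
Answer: 0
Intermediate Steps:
s(c) = 5 + c (s(c) = c + 5 = 5 + c)
(4 - 8)*((6 + 6) + P(X(s(-4)), 0 - 2)) = (4 - 8)*((6 + 6) + 6*(0 - 2)) = -4*(12 + 6*(-2)) = -4*(12 - 12) = -4*0 = 0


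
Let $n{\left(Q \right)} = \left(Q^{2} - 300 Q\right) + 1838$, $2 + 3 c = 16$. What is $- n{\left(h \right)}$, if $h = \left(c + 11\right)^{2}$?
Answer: $\frac{935741}{81} \approx 11552.0$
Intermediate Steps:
$c = \frac{14}{3}$ ($c = - \frac{2}{3} + \frac{1}{3} \cdot 16 = - \frac{2}{3} + \frac{16}{3} = \frac{14}{3} \approx 4.6667$)
$h = \frac{2209}{9}$ ($h = \left(\frac{14}{3} + 11\right)^{2} = \left(\frac{47}{3}\right)^{2} = \frac{2209}{9} \approx 245.44$)
$n{\left(Q \right)} = 1838 + Q^{2} - 300 Q$
$- n{\left(h \right)} = - (1838 + \left(\frac{2209}{9}\right)^{2} - \frac{220900}{3}) = - (1838 + \frac{4879681}{81} - \frac{220900}{3}) = \left(-1\right) \left(- \frac{935741}{81}\right) = \frac{935741}{81}$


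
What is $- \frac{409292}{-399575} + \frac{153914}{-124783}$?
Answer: $- \frac{10427502914}{49860167225} \approx -0.20914$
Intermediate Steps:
$- \frac{409292}{-399575} + \frac{153914}{-124783} = \left(-409292\right) \left(- \frac{1}{399575}\right) + 153914 \left(- \frac{1}{124783}\right) = \frac{409292}{399575} - \frac{153914}{124783} = - \frac{10427502914}{49860167225}$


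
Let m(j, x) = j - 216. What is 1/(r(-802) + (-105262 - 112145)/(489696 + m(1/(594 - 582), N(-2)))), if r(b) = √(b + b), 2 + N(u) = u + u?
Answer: -3830990273181/13836629951264885 - 34501068285121*I*√401/27673259902529770 ≈ -0.00027687 - 0.024966*I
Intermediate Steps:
N(u) = -2 + 2*u (N(u) = -2 + (u + u) = -2 + 2*u)
m(j, x) = -216 + j
r(b) = √2*√b (r(b) = √(2*b) = √2*√b)
1/(r(-802) + (-105262 - 112145)/(489696 + m(1/(594 - 582), N(-2)))) = 1/(√2*√(-802) + (-105262 - 112145)/(489696 + (-216 + 1/(594 - 582)))) = 1/(√2*(I*√802) - 217407/(489696 + (-216 + 1/12))) = 1/(2*I*√401 - 217407/(489696 + (-216 + 1/12))) = 1/(2*I*√401 - 217407/(489696 - 2591/12)) = 1/(2*I*√401 - 217407/5873761/12) = 1/(2*I*√401 - 217407*12/5873761) = 1/(2*I*√401 - 2608884/5873761) = 1/(-2608884/5873761 + 2*I*√401)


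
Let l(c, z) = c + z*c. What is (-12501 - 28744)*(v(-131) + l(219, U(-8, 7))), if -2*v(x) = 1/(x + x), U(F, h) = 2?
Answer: -14199374905/524 ≈ -2.7098e+7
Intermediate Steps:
v(x) = -1/(4*x) (v(x) = -1/(2*(x + x)) = -1/(2*x)/2 = -1/(4*x))
l(c, z) = c + c*z
(-12501 - 28744)*(v(-131) + l(219, U(-8, 7))) = (-12501 - 28744)*(-¼/(-131) + 219*(1 + 2)) = -41245*(-¼*(-1/131) + 219*3) = -41245*(1/524 + 657) = -41245*344269/524 = -14199374905/524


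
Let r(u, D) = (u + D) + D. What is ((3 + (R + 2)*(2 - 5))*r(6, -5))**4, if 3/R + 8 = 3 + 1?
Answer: 81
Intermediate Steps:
R = -3/4 (R = 3/(-8 + (3 + 1)) = 3/(-8 + 4) = 3/(-4) = 3*(-1/4) = -3/4 ≈ -0.75000)
r(u, D) = u + 2*D (r(u, D) = (D + u) + D = u + 2*D)
((3 + (R + 2)*(2 - 5))*r(6, -5))**4 = ((3 + (-3/4 + 2)*(2 - 5))*(6 + 2*(-5)))**4 = ((3 + (5/4)*(-3))*(6 - 10))**4 = ((3 - 15/4)*(-4))**4 = (-3/4*(-4))**4 = 3**4 = 81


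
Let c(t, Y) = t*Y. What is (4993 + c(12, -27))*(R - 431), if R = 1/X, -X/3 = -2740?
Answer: -16541421911/8220 ≈ -2.0123e+6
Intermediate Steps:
c(t, Y) = Y*t
X = 8220 (X = -3*(-2740) = 8220)
R = 1/8220 ≈ 0.00012165
(4993 + c(12, -27))*(R - 431) = (4993 - 27*12)*(1/8220 - 431) = (4993 - 324)*(-3542819/8220) = 4669*(-3542819/8220) = -16541421911/8220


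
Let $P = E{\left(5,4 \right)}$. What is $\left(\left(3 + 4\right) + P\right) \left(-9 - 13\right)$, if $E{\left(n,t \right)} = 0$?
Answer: $-154$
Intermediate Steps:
$P = 0$
$\left(\left(3 + 4\right) + P\right) \left(-9 - 13\right) = \left(\left(3 + 4\right) + 0\right) \left(-9 - 13\right) = \left(7 + 0\right) \left(-22\right) = 7 \left(-22\right) = -154$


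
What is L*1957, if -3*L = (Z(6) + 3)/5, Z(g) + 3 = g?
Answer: -3914/5 ≈ -782.80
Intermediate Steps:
Z(g) = -3 + g
L = -⅖ (L = -((-3 + 6) + 3)/(3*5) = -(3 + 3)/15 = -6/15 = -⅓*6/5 = -⅖ ≈ -0.40000)
L*1957 = -⅖*1957 = -3914/5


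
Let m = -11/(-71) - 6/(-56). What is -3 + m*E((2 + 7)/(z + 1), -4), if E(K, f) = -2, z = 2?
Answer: -3503/994 ≈ -3.5241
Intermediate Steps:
m = 521/1988 (m = -11*(-1/71) - 6*(-1/56) = 11/71 + 3/28 = 521/1988 ≈ 0.26207)
-3 + m*E((2 + 7)/(z + 1), -4) = -3 + (521/1988)*(-2) = -3 - 521/994 = -3503/994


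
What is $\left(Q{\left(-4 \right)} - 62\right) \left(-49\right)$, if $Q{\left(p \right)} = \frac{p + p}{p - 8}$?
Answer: $\frac{9016}{3} \approx 3005.3$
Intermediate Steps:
$Q{\left(p \right)} = \frac{2 p}{-8 + p}$
$\left(Q{\left(-4 \right)} - 62\right) \left(-49\right) = \left(2 \left(-4\right) \frac{1}{-8 - 4} - 62\right) \left(-49\right) = \left(2 \left(-4\right) \frac{1}{-12} - 62\right) \left(-49\right) = \left(2 \left(-4\right) \left(- \frac{1}{12}\right) - 62\right) \left(-49\right) = \left(\frac{2}{3} - 62\right) \left(-49\right) = \left(- \frac{184}{3}\right) \left(-49\right) = \frac{9016}{3}$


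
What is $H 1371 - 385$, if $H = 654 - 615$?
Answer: $53084$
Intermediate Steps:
$H = 39$
$H 1371 - 385 = 39 \cdot 1371 - 385 = 53469 - 385 = 53084$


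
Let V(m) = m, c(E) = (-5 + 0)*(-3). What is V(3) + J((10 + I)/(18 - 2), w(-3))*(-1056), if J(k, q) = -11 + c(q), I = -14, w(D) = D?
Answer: -4221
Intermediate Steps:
c(E) = 15 (c(E) = -5*(-3) = 15)
J(k, q) = 4 (J(k, q) = -11 + 15 = 4)
V(3) + J((10 + I)/(18 - 2), w(-3))*(-1056) = 3 + 4*(-1056) = 3 - 4224 = -4221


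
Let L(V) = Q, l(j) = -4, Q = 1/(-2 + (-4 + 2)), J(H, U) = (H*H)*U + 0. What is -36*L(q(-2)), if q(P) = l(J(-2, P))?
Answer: 9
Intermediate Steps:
J(H, U) = U*H**2 (J(H, U) = H**2*U + 0 = U*H**2 + 0 = U*H**2)
Q = -1/4 (Q = 1/(-2 - 2) = 1/(-4) = -1/4 ≈ -0.25000)
q(P) = -4
L(V) = -1/4
-36*L(q(-2)) = -36*(-1/4) = 9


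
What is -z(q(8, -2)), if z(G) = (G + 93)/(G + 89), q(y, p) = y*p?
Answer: -77/73 ≈ -1.0548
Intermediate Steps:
q(y, p) = p*y
z(G) = (93 + G)/(89 + G)
-z(q(8, -2)) = -(93 - 2*8)/(89 - 2*8) = -(93 - 16)/(89 - 16) = -77/73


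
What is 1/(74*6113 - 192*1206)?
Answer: 1/220810 ≈ 4.5288e-6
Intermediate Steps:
1/(74*6113 - 192*1206) = 1/(452362 - 231552) = 1/220810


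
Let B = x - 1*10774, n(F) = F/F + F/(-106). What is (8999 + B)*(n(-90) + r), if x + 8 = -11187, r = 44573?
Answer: -30641196990/53 ≈ -5.7814e+8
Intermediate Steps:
x = -11195 (x = -8 - 11187 = -11195)
n(F) = 1 - F/106 (n(F) = 1 + F*(-1/106) = 1 - F/106)
B = -21969 (B = -11195 - 1*10774 = -11195 - 10774 = -21969)
(8999 + B)*(n(-90) + r) = (8999 - 21969)*((1 - 1/106*(-90)) + 44573) = -12970*((1 + 45/53) + 44573) = -12970*(98/53 + 44573) = -12970*2362467/53 = -30641196990/53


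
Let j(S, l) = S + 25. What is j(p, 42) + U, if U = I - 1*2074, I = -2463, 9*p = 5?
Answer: -40603/9 ≈ -4511.4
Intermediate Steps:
p = 5/9 (p = (⅑)*5 = 5/9 ≈ 0.55556)
j(S, l) = 25 + S
U = -4537 (U = -2463 - 1*2074 = -2463 - 2074 = -4537)
j(p, 42) + U = (25 + 5/9) - 4537 = 230/9 - 4537 = -40603/9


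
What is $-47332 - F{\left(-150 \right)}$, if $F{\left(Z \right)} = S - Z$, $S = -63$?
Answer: $-47419$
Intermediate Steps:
$F{\left(Z \right)} = -63 - Z$
$-47332 - F{\left(-150 \right)} = -47332 - \left(-63 - -150\right) = -47332 - \left(-63 + 150\right) = -47332 - 87 = -47419$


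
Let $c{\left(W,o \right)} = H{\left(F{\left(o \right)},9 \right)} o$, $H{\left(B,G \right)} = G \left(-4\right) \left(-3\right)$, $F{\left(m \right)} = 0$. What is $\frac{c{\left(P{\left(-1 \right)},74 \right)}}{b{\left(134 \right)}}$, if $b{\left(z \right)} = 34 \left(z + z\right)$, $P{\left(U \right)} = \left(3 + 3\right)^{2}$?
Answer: $\frac{999}{1139} \approx 0.87708$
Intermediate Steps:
$P{\left(U \right)} = 36$ ($P{\left(U \right)} = 6^{2} = 36$)
$H{\left(B,G \right)} = 12 G$ ($H{\left(B,G \right)} = - 4 G \left(-3\right) = 12 G$)
$b{\left(z \right)} = 68 z$ ($b{\left(z \right)} = 34 \cdot 2 z = 68 z$)
$c{\left(W,o \right)} = 108 o$ ($c{\left(W,o \right)} = 12 \cdot 9 o = 108 o$)
$\frac{c{\left(P{\left(-1 \right)},74 \right)}}{b{\left(134 \right)}} = \frac{108 \cdot 74}{68 \cdot 134} = \frac{7992}{9112} = 7992 \cdot \frac{1}{9112} = \frac{999}{1139}$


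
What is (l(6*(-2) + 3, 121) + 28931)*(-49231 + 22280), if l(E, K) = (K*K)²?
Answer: -5777965921212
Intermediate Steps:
l(E, K) = K⁴ (l(E, K) = (K²)² = K⁴)
(l(6*(-2) + 3, 121) + 28931)*(-49231 + 22280) = (121⁴ + 28931)*(-49231 + 22280) = (214358881 + 28931)*(-26951) = 214387812*(-26951) = -5777965921212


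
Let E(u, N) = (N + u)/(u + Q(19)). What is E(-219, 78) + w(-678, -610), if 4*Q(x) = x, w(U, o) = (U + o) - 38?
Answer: -1135818/857 ≈ -1325.3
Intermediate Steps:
w(U, o) = -38 + U + o
Q(x) = x/4
E(u, N) = (N + u)/(19/4 + u) (E(u, N) = (N + u)/(u + (1/4)*19) = (N + u)/(u + 19/4) = (N + u)/(19/4 + u))
E(-219, 78) + w(-678, -610) = 4*(78 - 219)/(19 + 4*(-219)) + (-38 - 678 - 610) = 4*(-141)/(19 - 876) - 1326 = 4*(-141)/(-857) - 1326 = 4*(-1/857)*(-141) - 1326 = 564/857 - 1326 = -1135818/857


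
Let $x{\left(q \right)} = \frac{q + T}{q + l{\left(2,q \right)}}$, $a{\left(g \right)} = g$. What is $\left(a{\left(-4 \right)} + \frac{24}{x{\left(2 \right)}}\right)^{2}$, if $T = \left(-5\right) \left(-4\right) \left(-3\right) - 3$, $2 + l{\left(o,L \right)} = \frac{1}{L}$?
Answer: $\frac{65536}{3721} \approx 17.612$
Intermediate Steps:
$l{\left(o,L \right)} = -2 + \frac{1}{L}$
$T = -63$ ($T = 20 \left(-3\right) - 3 = -60 - 3 = -63$)
$x{\left(q \right)} = \frac{-63 + q}{-2 + q + \frac{1}{q}}$ ($x{\left(q \right)} = \frac{q - 63}{q - \left(2 - \frac{1}{q}\right)} = \frac{-63 + q}{-2 + q + \frac{1}{q}}$)
$\left(a{\left(-4 \right)} + \frac{24}{x{\left(2 \right)}}\right)^{2} = \left(-4 + \frac{24}{2 \frac{1}{1 + 2 \left(-2 + 2\right)} \left(-63 + 2\right)}\right)^{2} = \left(-4 + \frac{24}{2 \frac{1}{1 + 2 \cdot 0} \left(-61\right)}\right)^{2} = \left(-4 + \frac{24}{2 \frac{1}{1 + 0} \left(-61\right)}\right)^{2} = \left(-4 + \frac{24}{2 \cdot 1^{-1} \left(-61\right)}\right)^{2} = \left(-4 + \frac{24}{2 \cdot 1 \left(-61\right)}\right)^{2} = \left(-4 + \frac{24}{-122}\right)^{2} = \left(-4 + 24 \left(- \frac{1}{122}\right)\right)^{2} = \left(-4 - \frac{12}{61}\right)^{2} = \left(- \frac{256}{61}\right)^{2} = \frac{65536}{3721}$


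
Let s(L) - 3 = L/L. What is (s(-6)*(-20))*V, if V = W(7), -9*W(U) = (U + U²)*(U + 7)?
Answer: 62720/9 ≈ 6968.9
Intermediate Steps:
W(U) = -(7 + U)*(U + U²)/9 (W(U) = -(U + U²)*(U + 7)/9 = -(U + U²)*(7 + U)/9 = -(7 + U)*(U + U²)/9)
s(L) = 4 (s(L) = 3 + L/L = 3 + 1 = 4)
V = -784/9 (V = -⅑*7*(7 + 7² + 8*7) = -⅑*7*(7 + 49 + 56) = -⅑*7*112 = -784/9 ≈ -87.111)
(s(-6)*(-20))*V = (4*(-20))*(-784/9) = -80*(-784/9) = 62720/9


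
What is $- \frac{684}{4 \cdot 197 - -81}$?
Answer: $- \frac{684}{869} \approx -0.78711$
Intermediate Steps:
$- \frac{684}{4 \cdot 197 - -81} = - \frac{684}{788 + 81} = - \frac{684}{869}$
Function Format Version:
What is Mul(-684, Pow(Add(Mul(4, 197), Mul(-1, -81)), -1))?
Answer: Rational(-684, 869) ≈ -0.78711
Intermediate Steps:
Mul(-684, Pow(Add(Mul(4, 197), Mul(-1, -81)), -1)) = Mul(-684, Pow(Add(788, 81), -1)) = Mul(-684, Pow(869, -1)) = Mul(-684, Rational(1, 869)) = Rational(-684, 869)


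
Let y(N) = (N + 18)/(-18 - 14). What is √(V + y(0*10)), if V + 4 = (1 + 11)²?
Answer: √2231/4 ≈ 11.808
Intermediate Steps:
y(N) = -9/16 - N/32 (y(N) = (18 + N)/(-32) = (18 + N)*(-1/32) = -9/16 - N/32)
V = 140 (V = -4 + (1 + 11)² = -4 + 12² = -4 + 144 = 140)
√(V + y(0*10)) = √(140 + (-9/16 - 0*10)) = √(140 + (-9/16 - 1/32*0)) = √(140 + (-9/16 + 0)) = √(140 - 9/16) = √(2231/16) = √2231/4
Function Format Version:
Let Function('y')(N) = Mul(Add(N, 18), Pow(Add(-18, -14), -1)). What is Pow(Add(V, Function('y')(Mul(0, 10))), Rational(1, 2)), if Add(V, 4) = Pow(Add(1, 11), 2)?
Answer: Mul(Rational(1, 4), Pow(2231, Rational(1, 2))) ≈ 11.808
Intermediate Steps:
Function('y')(N) = Add(Rational(-9, 16), Mul(Rational(-1, 32), N)) (Function('y')(N) = Mul(Add(18, N), Pow(-32, -1)) = Mul(Add(18, N), Rational(-1, 32)) = Add(Rational(-9, 16), Mul(Rational(-1, 32), N)))
V = 140 (V = Add(-4, Pow(Add(1, 11), 2)) = Add(-4, Pow(12, 2)) = Add(-4, 144) = 140)
Pow(Add(V, Function('y')(Mul(0, 10))), Rational(1, 2)) = Pow(Add(140, Add(Rational(-9, 16), Mul(Rational(-1, 32), Mul(0, 10)))), Rational(1, 2)) = Pow(Add(140, Add(Rational(-9, 16), Mul(Rational(-1, 32), 0))), Rational(1, 2)) = Pow(Add(140, Add(Rational(-9, 16), 0)), Rational(1, 2)) = Pow(Add(140, Rational(-9, 16)), Rational(1, 2)) = Pow(Rational(2231, 16), Rational(1, 2)) = Mul(Rational(1, 4), Pow(2231, Rational(1, 2)))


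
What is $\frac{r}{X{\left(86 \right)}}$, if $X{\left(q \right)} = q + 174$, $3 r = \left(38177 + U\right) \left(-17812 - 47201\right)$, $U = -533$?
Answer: $- \frac{15688137}{5} \approx -3.1376 \cdot 10^{6}$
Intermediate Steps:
$r = -815783124$ ($r = \frac{\left(38177 - 533\right) \left(-17812 - 47201\right)}{3} = \frac{37644 \left(-65013\right)}{3} = \frac{1}{3} \left(-2447349372\right) = -815783124$)
$X{\left(q \right)} = 174 + q$
$\frac{r}{X{\left(86 \right)}} = - \frac{815783124}{174 + 86} = - \frac{815783124}{260} = \left(-815783124\right) \frac{1}{260} = - \frac{15688137}{5}$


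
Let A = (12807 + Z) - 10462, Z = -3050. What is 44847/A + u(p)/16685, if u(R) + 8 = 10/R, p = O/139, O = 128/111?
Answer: -67851623/1067840 ≈ -63.541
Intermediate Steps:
O = 128/111 (O = 128*(1/111) = 128/111 ≈ 1.1532)
A = -705 (A = (12807 - 3050) - 10462 = 9757 - 10462 = -705)
p = 128/15429 (p = (128/111)/139 = (128/111)*(1/139) = 128/15429 ≈ 0.0082961)
u(R) = -8 + 10/R
44847/A + u(p)/16685 = 44847/(-705) + (-8 + 10/(128/15429))/16685 = 44847*(-1/705) + (-8 + 10*(15429/128))*(1/16685) = -14949/235 + (-8 + 77145/64)*(1/16685) = -14949/235 + (76633/64)*(1/16685) = -14949/235 + 76633/1067840 = -67851623/1067840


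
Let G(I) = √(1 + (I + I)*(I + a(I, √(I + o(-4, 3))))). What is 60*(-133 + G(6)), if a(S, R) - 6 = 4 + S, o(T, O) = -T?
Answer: -7980 + 60*√265 ≈ -7003.3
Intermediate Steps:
a(S, R) = 10 + S (a(S, R) = 6 + (4 + S) = 10 + S)
G(I) = √(1 + 2*I*(10 + 2*I)) (G(I) = √(1 + (I + I)*(I + (10 + I))) = √(1 + (2*I)*(10 + 2*I)) = √(1 + 2*I*(10 + 2*I)))
60*(-133 + G(6)) = 60*(-133 + √(1 + 4*6² + 20*6)) = 60*(-133 + √(1 + 4*36 + 120)) = 60*(-133 + √(1 + 144 + 120)) = 60*(-133 + √265) = -7980 + 60*√265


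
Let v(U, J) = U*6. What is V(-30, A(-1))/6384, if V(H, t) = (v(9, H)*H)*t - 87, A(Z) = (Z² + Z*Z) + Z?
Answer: -569/2128 ≈ -0.26739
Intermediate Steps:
v(U, J) = 6*U
A(Z) = Z + 2*Z² (A(Z) = (Z² + Z²) + Z = 2*Z² + Z = Z + 2*Z²)
V(H, t) = -87 + 54*H*t (V(H, t) = ((6*9)*H)*t - 87 = (54*H)*t - 87 = 54*H*t - 87 = -87 + 54*H*t)
V(-30, A(-1))/6384 = (-87 + 54*(-30)*(-(1 + 2*(-1))))/6384 = (-87 + 54*(-30)*(-(1 - 2)))*(1/6384) = (-87 + 54*(-30)*(-1*(-1)))*(1/6384) = (-87 + 54*(-30)*1)*(1/6384) = (-87 - 1620)*(1/6384) = -1707*1/6384 = -569/2128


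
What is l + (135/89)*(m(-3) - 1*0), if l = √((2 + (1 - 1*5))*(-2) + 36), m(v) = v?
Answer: -405/89 + 2*√10 ≈ 1.7740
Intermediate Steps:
l = 2*√10 (l = √((2 + (1 - 5))*(-2) + 36) = √((2 - 4)*(-2) + 36) = √(-2*(-2) + 36) = √(4 + 36) = √40 = 2*√10 ≈ 6.3246)
l + (135/89)*(m(-3) - 1*0) = 2*√10 + (135/89)*(-3 - 1*0) = 2*√10 + (135*(1/89))*(-3 + 0) = 2*√10 + (135/89)*(-3) = 2*√10 - 405/89 = -405/89 + 2*√10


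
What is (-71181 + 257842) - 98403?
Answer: 88258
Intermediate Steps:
(-71181 + 257842) - 98403 = 186661 - 98403 = 88258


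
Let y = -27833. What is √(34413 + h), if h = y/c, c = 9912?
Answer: √845180933394/4956 ≈ 185.50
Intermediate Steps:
h = -27833/9912 ≈ -2.8080
√(34413 + h) = √(34413 - 27833/9912) = √(341073823/9912) = √845180933394/4956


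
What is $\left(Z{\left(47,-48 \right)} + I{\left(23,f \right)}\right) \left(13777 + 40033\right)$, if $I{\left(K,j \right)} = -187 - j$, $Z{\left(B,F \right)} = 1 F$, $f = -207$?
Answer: $-1506680$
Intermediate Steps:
$Z{\left(B,F \right)} = F$
$\left(Z{\left(47,-48 \right)} + I{\left(23,f \right)}\right) \left(13777 + 40033\right) = \left(-48 - -20\right) \left(13777 + 40033\right) = \left(-48 + \left(-187 + 207\right)\right) 53810 = \left(-48 + 20\right) 53810 = \left(-28\right) 53810 = -1506680$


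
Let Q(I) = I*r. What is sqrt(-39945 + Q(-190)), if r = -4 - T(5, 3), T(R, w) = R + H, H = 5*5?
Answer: I*sqrt(33485) ≈ 182.99*I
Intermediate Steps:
H = 25
T(R, w) = 25 + R (T(R, w) = R + 25 = 25 + R)
r = -34 (r = -4 - (25 + 5) = -4 - 1*30 = -4 - 30 = -34)
Q(I) = -34*I (Q(I) = I*(-34) = -34*I)
sqrt(-39945 + Q(-190)) = sqrt(-39945 - 34*(-190)) = sqrt(-39945 + 6460) = sqrt(-33485) = I*sqrt(33485)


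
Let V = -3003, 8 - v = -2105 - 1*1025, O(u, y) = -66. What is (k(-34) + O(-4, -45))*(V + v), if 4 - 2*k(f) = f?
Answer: -6345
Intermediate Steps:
k(f) = 2 - f/2
v = 3138 (v = 8 - (-2105 - 1*1025) = 8 - (-2105 - 1025) = 8 - 1*(-3130) = 8 + 3130 = 3138)
(k(-34) + O(-4, -45))*(V + v) = ((2 - 1/2*(-34)) - 66)*(-3003 + 3138) = ((2 + 17) - 66)*135 = (19 - 66)*135 = -47*135 = -6345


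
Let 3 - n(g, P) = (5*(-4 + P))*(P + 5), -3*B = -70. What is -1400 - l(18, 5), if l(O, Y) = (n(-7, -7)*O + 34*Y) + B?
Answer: 998/3 ≈ 332.67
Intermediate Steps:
B = 70/3 (B = -⅓*(-70) = 70/3 ≈ 23.333)
n(g, P) = 3 - (-20 + 5*P)*(5 + P) (n(g, P) = 3 - 5*(-4 + P)*(P + 5) = 3 - (-20 + 5*P)*(5 + P))
l(O, Y) = 70/3 - 107*O + 34*Y (l(O, Y) = ((103 - 5*(-7) - 5*(-7)²)*O + 34*Y) + 70/3 = ((103 + 35 - 5*49)*O + 34*Y) + 70/3 = ((103 + 35 - 245)*O + 34*Y) + 70/3 = (-107*O + 34*Y) + 70/3 = 70/3 - 107*O + 34*Y)
-1400 - l(18, 5) = -1400 - (70/3 - 107*18 + 34*5) = -1400 - (70/3 - 1926 + 170) = -1400 - 1*(-5198/3) = -1400 + 5198/3 = 998/3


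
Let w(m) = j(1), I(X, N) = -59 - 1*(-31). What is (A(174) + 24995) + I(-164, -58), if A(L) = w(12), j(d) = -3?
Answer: 24964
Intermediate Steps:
I(X, N) = -28 (I(X, N) = -59 + 31 = -28)
w(m) = -3
A(L) = -3
(A(174) + 24995) + I(-164, -58) = (-3 + 24995) - 28 = 24992 - 28 = 24964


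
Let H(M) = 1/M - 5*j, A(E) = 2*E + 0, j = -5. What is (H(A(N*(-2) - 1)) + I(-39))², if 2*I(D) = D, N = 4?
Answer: 2401/81 ≈ 29.642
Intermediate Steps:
A(E) = 2*E
I(D) = D/2
H(M) = 25 + 1/M (H(M) = 1/M - 5*(-5) = 1/M + 25 = 25 + 1/M)
(H(A(N*(-2) - 1)) + I(-39))² = ((25 + 1/(2*(4*(-2) - 1))) + (½)*(-39))² = ((25 + 1/(2*(-8 - 1))) - 39/2)² = ((25 + 1/(2*(-9))) - 39/2)² = ((25 + 1/(-18)) - 39/2)² = ((25 - 1/18) - 39/2)² = (449/18 - 39/2)² = (49/9)² = 2401/81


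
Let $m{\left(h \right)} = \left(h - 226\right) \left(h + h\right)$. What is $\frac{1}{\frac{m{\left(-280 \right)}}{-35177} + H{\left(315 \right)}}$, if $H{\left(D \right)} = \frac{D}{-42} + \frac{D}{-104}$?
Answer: $- \frac{3658408}{67988255} \approx -0.053809$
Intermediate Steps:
$H{\left(D \right)} = - \frac{73 D}{2184}$ ($H{\left(D \right)} = D \left(- \frac{1}{42}\right) + D \left(- \frac{1}{104}\right) = - \frac{D}{42} - \frac{D}{104} = - \frac{73 D}{2184}$)
$m{\left(h \right)} = 2 h \left(-226 + h\right)$ ($m{\left(h \right)} = \left(-226 + h\right) 2 h = 2 h \left(-226 + h\right)$)
$\frac{1}{\frac{m{\left(-280 \right)}}{-35177} + H{\left(315 \right)}} = \frac{1}{\frac{2 \left(-280\right) \left(-226 - 280\right)}{-35177} - \frac{1095}{104}} = \frac{1}{2 \left(-280\right) \left(-506\right) \left(- \frac{1}{35177}\right) - \frac{1095}{104}} = \frac{1}{283360 \left(- \frac{1}{35177}\right) - \frac{1095}{104}} = \frac{1}{- \frac{283360}{35177} - \frac{1095}{104}} = \frac{1}{- \frac{67988255}{3658408}} = - \frac{3658408}{67988255}$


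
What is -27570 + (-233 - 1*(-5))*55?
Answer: -40110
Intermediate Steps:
-27570 + (-233 - 1*(-5))*55 = -27570 + (-233 + 5)*55 = -27570 - 228*55 = -27570 - 12540 = -40110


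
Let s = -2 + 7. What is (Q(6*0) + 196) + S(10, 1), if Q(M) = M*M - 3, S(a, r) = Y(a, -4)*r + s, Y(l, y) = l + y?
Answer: 204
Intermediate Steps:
s = 5
S(a, r) = 5 + r*(-4 + a) (S(a, r) = (a - 4)*r + 5 = (-4 + a)*r + 5 = r*(-4 + a) + 5 = 5 + r*(-4 + a))
Q(M) = -3 + M**2 (Q(M) = M**2 - 3 = -3 + M**2)
(Q(6*0) + 196) + S(10, 1) = ((-3 + (6*0)**2) + 196) + (5 + 1*(-4 + 10)) = ((-3 + 0**2) + 196) + (5 + 1*6) = ((-3 + 0) + 196) + (5 + 6) = (-3 + 196) + 11 = 193 + 11 = 204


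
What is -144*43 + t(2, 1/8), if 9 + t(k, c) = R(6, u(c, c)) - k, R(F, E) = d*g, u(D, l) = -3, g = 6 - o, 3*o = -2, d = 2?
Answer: -18569/3 ≈ -6189.7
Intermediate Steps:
o = -⅔ (o = (⅓)*(-2) = -⅔ ≈ -0.66667)
g = 20/3 (g = 6 - 1*(-⅔) = 6 + ⅔ = 20/3 ≈ 6.6667)
R(F, E) = 40/3 (R(F, E) = 2*(20/3) = 40/3)
t(k, c) = 13/3 - k (t(k, c) = -9 + (40/3 - k) = 13/3 - k)
-144*43 + t(2, 1/8) = -144*43 + (13/3 - 1*2) = -6192 + (13/3 - 2) = -6192 + 7/3 = -18569/3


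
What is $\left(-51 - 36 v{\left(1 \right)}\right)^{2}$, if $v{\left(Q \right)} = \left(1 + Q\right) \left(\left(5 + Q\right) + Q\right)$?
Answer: $308025$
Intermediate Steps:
$v{\left(Q \right)} = \left(1 + Q\right) \left(5 + 2 Q\right)$
$\left(-51 - 36 v{\left(1 \right)}\right)^{2} = \left(-51 - 36 \left(5 + 2 \cdot 1^{2} + 7 \cdot 1\right)\right)^{2} = \left(-51 - 36 \left(5 + 2 \cdot 1 + 7\right)\right)^{2} = \left(-51 - 36 \left(5 + 2 + 7\right)\right)^{2} = \left(-51 - 504\right)^{2} = \left(-555\right)^{2} = 308025$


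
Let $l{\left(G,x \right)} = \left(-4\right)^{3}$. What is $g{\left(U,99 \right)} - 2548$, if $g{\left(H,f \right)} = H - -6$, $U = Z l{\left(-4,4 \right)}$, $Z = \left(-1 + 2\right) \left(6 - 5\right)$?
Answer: $-2606$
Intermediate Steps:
$l{\left(G,x \right)} = -64$
$Z = 1$ ($Z = 1 \cdot 1 = 1$)
$U = -64$ ($U = 1 \left(-64\right) = -64$)
$g{\left(H,f \right)} = 6 + H$ ($g{\left(H,f \right)} = H + 6 = 6 + H$)
$g{\left(U,99 \right)} - 2548 = \left(6 - 64\right) - 2548 = -58 - 2548 = -2606$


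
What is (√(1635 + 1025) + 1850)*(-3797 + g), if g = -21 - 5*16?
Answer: -7211300 - 7796*√665 ≈ -7.4123e+6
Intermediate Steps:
g = -101 (g = -21 - 80 = -101)
(√(1635 + 1025) + 1850)*(-3797 + g) = (√(1635 + 1025) + 1850)*(-3797 - 101) = (√2660 + 1850)*(-3898) = (2*√665 + 1850)*(-3898) = (1850 + 2*√665)*(-3898) = -7211300 - 7796*√665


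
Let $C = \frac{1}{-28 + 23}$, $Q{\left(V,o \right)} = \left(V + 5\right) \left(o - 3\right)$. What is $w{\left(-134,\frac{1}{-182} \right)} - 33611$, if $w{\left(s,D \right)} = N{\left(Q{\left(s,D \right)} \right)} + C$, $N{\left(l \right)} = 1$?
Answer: $- \frac{168051}{5} \approx -33610.0$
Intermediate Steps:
$Q{\left(V,o \right)} = \left(-3 + o\right) \left(5 + V\right)$ ($Q{\left(V,o \right)} = \left(5 + V\right) \left(-3 + o\right) = \left(-3 + o\right) \left(5 + V\right)$)
$C = - \frac{1}{5}$ ($C = \frac{1}{-5} = - \frac{1}{5} \approx -0.2$)
$w{\left(s,D \right)} = \frac{4}{5}$ ($w{\left(s,D \right)} = 1 - \frac{1}{5} = \frac{4}{5}$)
$w{\left(-134,\frac{1}{-182} \right)} - 33611 = \frac{4}{5} - 33611 = - \frac{168051}{5}$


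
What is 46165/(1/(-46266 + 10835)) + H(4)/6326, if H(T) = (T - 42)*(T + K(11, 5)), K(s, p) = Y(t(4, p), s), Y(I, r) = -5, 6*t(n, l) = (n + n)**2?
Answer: -5173630899726/3163 ≈ -1.6357e+9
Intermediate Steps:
t(n, l) = 2*n**2/3 (t(n, l) = (n + n)**2/6 = (2*n)**2/6 = (4*n**2)/6 = 2*n**2/3)
K(s, p) = -5
H(T) = (-42 + T)*(-5 + T) (H(T) = (T - 42)*(T - 5) = (-42 + T)*(-5 + T))
46165/(1/(-46266 + 10835)) + H(4)/6326 = 46165/(1/(-46266 + 10835)) + (210 + 4**2 - 47*4)/6326 = 46165/(1/(-35431)) + (210 + 16 - 188)*(1/6326) = 46165/(-1/35431) + 38*(1/6326) = 46165*(-35431) + 19/3163 = -1635672115 + 19/3163 = -5173630899726/3163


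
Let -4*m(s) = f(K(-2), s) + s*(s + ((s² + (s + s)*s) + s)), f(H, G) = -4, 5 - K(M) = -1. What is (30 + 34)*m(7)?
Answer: -17968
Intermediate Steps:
K(M) = 6 (K(M) = 5 - 1*(-1) = 5 + 1 = 6)
m(s) = 1 - s*(2*s + 3*s²)/4 (m(s) = -(-4 + s*(s + ((s² + (s + s)*s) + s)))/4 = -(-4 + s*(s + ((s² + (2*s)*s) + s)))/4 = -(-4 + s*(s + ((s² + 2*s²) + s)))/4 = -(-4 + s*(s + (3*s² + s)))/4 = -(-4 + s*(s + (s + 3*s²)))/4 = -(-4 + s*(2*s + 3*s²))/4 = 1 - s*(2*s + 3*s²)/4)
(30 + 34)*m(7) = (30 + 34)*(1 - ¾*7³ - ½*7²) = 64*(1 - ¾*343 - ½*49) = 64*(1 - 1029/4 - 49/2) = 64*(-1123/4) = -17968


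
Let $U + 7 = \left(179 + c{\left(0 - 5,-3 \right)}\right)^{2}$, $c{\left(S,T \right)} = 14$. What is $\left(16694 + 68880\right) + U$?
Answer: $122816$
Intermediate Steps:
$U = 37242$ ($U = -7 + \left(179 + 14\right)^{2} = -7 + 193^{2} = -7 + 37249 = 37242$)
$\left(16694 + 68880\right) + U = \left(16694 + 68880\right) + 37242 = 85574 + 37242 = 122816$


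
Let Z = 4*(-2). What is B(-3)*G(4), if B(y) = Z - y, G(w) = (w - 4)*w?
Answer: 0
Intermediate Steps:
Z = -8
G(w) = w*(-4 + w) (G(w) = (-4 + w)*w = w*(-4 + w))
B(y) = -8 - y
B(-3)*G(4) = (-8 - 1*(-3))*(4*(-4 + 4)) = (-8 + 3)*(4*0) = -5*0 = 0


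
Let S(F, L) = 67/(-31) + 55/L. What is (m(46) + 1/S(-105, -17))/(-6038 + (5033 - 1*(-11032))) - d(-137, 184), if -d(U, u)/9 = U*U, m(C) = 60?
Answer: 4817084515861/28516788 ≈ 1.6892e+5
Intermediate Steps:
d(U, u) = -9*U² (d(U, u) = -9*U*U = -9*U²)
S(F, L) = -67/31 + 55/L (S(F, L) = 67*(-1/31) + 55/L = -67/31 + 55/L)
(m(46) + 1/S(-105, -17))/(-6038 + (5033 - 1*(-11032))) - d(-137, 184) = (60 + 1/(-67/31 + 55/(-17)))/(-6038 + (5033 - 1*(-11032))) - (-9)*(-137)² = (60 + 1/(-67/31 + 55*(-1/17)))/(-6038 + (5033 + 11032)) - (-9)*18769 = (60 + 1/(-67/31 - 55/17))/(-6038 + 16065) - 1*(-168921) = (60 + 1/(-2844/527))/10027 + 168921 = (60 - 527/2844)*(1/10027) + 168921 = (170113/2844)*(1/10027) + 168921 = 170113/28516788 + 168921 = 4817084515861/28516788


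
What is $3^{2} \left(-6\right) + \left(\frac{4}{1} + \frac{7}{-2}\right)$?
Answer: $- \frac{107}{2} \approx -53.5$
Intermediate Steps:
$3^{2} \left(-6\right) + \left(\frac{4}{1} + \frac{7}{-2}\right) = 9 \left(-6\right) + \left(4 \cdot 1 + 7 \left(- \frac{1}{2}\right)\right) = -54 + \left(4 - \frac{7}{2}\right) = -54 + \frac{1}{2} = - \frac{107}{2}$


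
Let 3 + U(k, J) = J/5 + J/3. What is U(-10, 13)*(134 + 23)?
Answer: 9263/15 ≈ 617.53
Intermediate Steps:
U(k, J) = -3 + 8*J/15 (U(k, J) = -3 + (J/5 + J/3) = -3 + 8*J/15)
U(-10, 13)*(134 + 23) = (-3 + (8/15)*13)*(134 + 23) = (-3 + 104/15)*157 = (59/15)*157 = 9263/15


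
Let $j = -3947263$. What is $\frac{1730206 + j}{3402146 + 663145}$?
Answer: $- \frac{739019}{1355097} \approx -0.54536$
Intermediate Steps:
$\frac{1730206 + j}{3402146 + 663145} = \frac{1730206 - 3947263}{3402146 + 663145} = - \frac{2217057}{4065291} = \left(-2217057\right) \frac{1}{4065291} = - \frac{739019}{1355097}$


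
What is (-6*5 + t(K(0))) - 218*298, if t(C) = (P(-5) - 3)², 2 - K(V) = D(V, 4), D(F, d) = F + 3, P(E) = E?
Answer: -64930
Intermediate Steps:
D(F, d) = 3 + F
K(V) = -1 - V (K(V) = 2 - (3 + V) = 2 + (-3 - V) = -1 - V)
t(C) = 64 (t(C) = (-5 - 3)² = (-8)² = 64)
(-6*5 + t(K(0))) - 218*298 = (-6*5 + 64) - 218*298 = (-30 + 64) - 64964 = 34 - 64964 = -64930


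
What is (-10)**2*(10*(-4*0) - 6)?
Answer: -600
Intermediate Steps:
(-10)**2*(10*(-4*0) - 6) = 100*(10*0 - 6) = 100*(0 - 6) = 100*(-6) = -600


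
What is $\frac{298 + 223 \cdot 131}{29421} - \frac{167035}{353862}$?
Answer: $\frac{614276083}{1156774878} \approx 0.53102$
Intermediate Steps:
$\frac{298 + 223 \cdot 131}{29421} - \frac{167035}{353862} = \left(298 + 29213\right) \frac{1}{29421} - \frac{167035}{353862} = 29511 \cdot \frac{1}{29421} - \frac{167035}{353862} = \frac{3279}{3269} - \frac{167035}{353862} = \frac{614276083}{1156774878}$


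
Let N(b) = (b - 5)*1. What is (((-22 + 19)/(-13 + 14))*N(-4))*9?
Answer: 243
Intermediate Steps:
N(b) = -5 + b (N(b) = (-5 + b)*1 = -5 + b)
(((-22 + 19)/(-13 + 14))*N(-4))*9 = (((-22 + 19)/(-13 + 14))*(-5 - 4))*9 = (-3/1*(-9))*9 = (-3*1*(-9))*9 = -3*(-9)*9 = 27*9 = 243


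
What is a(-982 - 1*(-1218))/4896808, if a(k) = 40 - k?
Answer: -7/174886 ≈ -4.0026e-5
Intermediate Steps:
a(-982 - 1*(-1218))/4896808 = (40 - (-982 - 1*(-1218)))/4896808 = (40 - (-982 + 1218))*(1/4896808) = (40 - 1*236)*(1/4896808) = (40 - 236)*(1/4896808) = -196*1/4896808 = -7/174886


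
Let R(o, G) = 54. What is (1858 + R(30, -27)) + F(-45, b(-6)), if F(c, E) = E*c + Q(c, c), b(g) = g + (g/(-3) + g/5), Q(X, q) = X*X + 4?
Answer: 4175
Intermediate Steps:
Q(X, q) = 4 + X² (Q(X, q) = X² + 4 = 4 + X²)
b(g) = 13*g/15 (b(g) = g + (g*(-⅓) + g*(⅕)) = g + (-g/3 + g/5) = g - 2*g/15 = 13*g/15)
F(c, E) = 4 + c² + E*c (F(c, E) = E*c + (4 + c²) = 4 + c² + E*c)
(1858 + R(30, -27)) + F(-45, b(-6)) = (1858 + 54) + (4 + (-45)² + ((13/15)*(-6))*(-45)) = 1912 + (4 + 2025 - 26/5*(-45)) = 1912 + (4 + 2025 + 234) = 1912 + 2263 = 4175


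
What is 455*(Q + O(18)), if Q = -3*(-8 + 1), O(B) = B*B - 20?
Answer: 147875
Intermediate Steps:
O(B) = -20 + B² (O(B) = B² - 20 = -20 + B²)
Q = 21 (Q = -3*(-7) = 21)
455*(Q + O(18)) = 455*(21 + (-20 + 18²)) = 455*(21 + (-20 + 324)) = 455*(21 + 304) = 455*325 = 147875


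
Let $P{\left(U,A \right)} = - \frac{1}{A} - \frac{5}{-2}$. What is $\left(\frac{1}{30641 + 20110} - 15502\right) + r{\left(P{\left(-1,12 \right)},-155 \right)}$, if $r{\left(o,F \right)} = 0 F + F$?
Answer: $- \frac{794608406}{50751} \approx -15657.0$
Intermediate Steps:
$P{\left(U,A \right)} = \frac{5}{2} - \frac{1}{A}$ ($P{\left(U,A \right)} = - \frac{1}{A} - - \frac{5}{2} = - \frac{1}{A} + \frac{5}{2} = \frac{5}{2} - \frac{1}{A}$)
$r{\left(o,F \right)} = F$ ($r{\left(o,F \right)} = 0 + F = F$)
$\left(\frac{1}{30641 + 20110} - 15502\right) + r{\left(P{\left(-1,12 \right)},-155 \right)} = \left(\frac{1}{30641 + 20110} - 15502\right) - 155 = \left(\frac{1}{50751} - 15502\right) - 155 = - \frac{786742001}{50751} - 155 = - \frac{794608406}{50751}$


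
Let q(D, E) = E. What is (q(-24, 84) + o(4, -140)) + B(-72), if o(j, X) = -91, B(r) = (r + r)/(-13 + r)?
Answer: -451/85 ≈ -5.3059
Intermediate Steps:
B(r) = 2*r/(-13 + r) (B(r) = (2*r)/(-13 + r) = 2*r/(-13 + r))
(q(-24, 84) + o(4, -140)) + B(-72) = (84 - 91) + 2*(-72)/(-13 - 72) = -7 + 2*(-72)/(-85) = -7 + 2*(-72)*(-1/85) = -7 + 144/85 = -451/85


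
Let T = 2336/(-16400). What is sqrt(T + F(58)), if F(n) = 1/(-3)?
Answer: I*sqrt(179949)/615 ≈ 0.68976*I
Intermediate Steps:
F(n) = -1/3
T = -146/1025 (T = 2336*(-1/16400) = -146/1025 ≈ -0.14244)
sqrt(T + F(58)) = sqrt(-146/1025 - 1/3) = sqrt(-1463/3075) = I*sqrt(179949)/615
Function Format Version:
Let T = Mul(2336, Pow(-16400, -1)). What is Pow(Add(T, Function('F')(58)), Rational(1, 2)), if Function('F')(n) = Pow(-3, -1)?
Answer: Mul(Rational(1, 615), I, Pow(179949, Rational(1, 2))) ≈ Mul(0.68976, I)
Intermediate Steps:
Function('F')(n) = Rational(-1, 3)
T = Rational(-146, 1025) (T = Mul(2336, Rational(-1, 16400)) = Rational(-146, 1025) ≈ -0.14244)
Pow(Add(T, Function('F')(58)), Rational(1, 2)) = Pow(Add(Rational(-146, 1025), Rational(-1, 3)), Rational(1, 2)) = Pow(Rational(-1463, 3075), Rational(1, 2)) = Mul(Rational(1, 615), I, Pow(179949, Rational(1, 2)))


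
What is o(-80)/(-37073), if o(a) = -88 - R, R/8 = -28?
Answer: -136/37073 ≈ -0.0036684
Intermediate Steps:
R = -224 (R = 8*(-28) = -224)
o(a) = 136 (o(a) = -88 - 1*(-224) = -88 + 224 = 136)
o(-80)/(-37073) = 136/(-37073) = 136*(-1/37073) = -136/37073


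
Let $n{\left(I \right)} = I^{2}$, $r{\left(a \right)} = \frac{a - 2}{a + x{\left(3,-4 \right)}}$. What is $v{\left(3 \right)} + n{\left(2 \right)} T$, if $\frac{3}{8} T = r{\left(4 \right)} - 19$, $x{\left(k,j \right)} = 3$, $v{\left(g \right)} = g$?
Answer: $- \frac{4129}{21} \approx -196.62$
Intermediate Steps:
$r{\left(a \right)} = \frac{-2 + a}{3 + a}$ ($r{\left(a \right)} = \frac{a - 2}{a + 3} = \frac{-2 + a}{3 + a}$)
$T = - \frac{1048}{21}$ ($T = \frac{8 \left(\frac{-2 + 4}{3 + 4} - 19\right)}{3} = \frac{8 \left(\frac{1}{7} \cdot 2 - 19\right)}{3} = \frac{8 \left(\frac{2}{7} - 19\right)}{3} = \frac{8}{3} \left(- \frac{131}{7}\right) = - \frac{1048}{21} \approx -49.905$)
$v{\left(3 \right)} + n{\left(2 \right)} T = 3 + 2^{2} \left(- \frac{1048}{21}\right) = 3 + 4 \left(- \frac{1048}{21}\right) = 3 - \frac{4192}{21} = - \frac{4129}{21}$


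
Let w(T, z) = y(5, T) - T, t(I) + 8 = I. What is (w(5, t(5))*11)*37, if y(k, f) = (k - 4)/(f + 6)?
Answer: -1998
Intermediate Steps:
t(I) = -8 + I
y(k, f) = (-4 + k)/(6 + f)
w(T, z) = 1/(6 + T) - T (w(T, z) = (-4 + 5)/(6 + T) - T = 1/(6 + T) - T)
(w(5, t(5))*11)*37 = (((1 - 1*5*(6 + 5))/(6 + 5))*11)*37 = (((1 - 1*5*11)/11)*11)*37 = (((1 - 55)/11)*11)*37 = (((1/11)*(-54))*11)*37 = -54/11*11*37 = -54*37 = -1998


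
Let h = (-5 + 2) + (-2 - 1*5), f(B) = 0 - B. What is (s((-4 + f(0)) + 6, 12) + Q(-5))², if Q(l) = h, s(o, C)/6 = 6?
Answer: 676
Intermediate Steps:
f(B) = -B
s(o, C) = 36 (s(o, C) = 6*6 = 36)
h = -10 (h = -3 + (-2 - 5) = -3 - 7 = -10)
Q(l) = -10
(s((-4 + f(0)) + 6, 12) + Q(-5))² = (36 - 10)² = 26² = 676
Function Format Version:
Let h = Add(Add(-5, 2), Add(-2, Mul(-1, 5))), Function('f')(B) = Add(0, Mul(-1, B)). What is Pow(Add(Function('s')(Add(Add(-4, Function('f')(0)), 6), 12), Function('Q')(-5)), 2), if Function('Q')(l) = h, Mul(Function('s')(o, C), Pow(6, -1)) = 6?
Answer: 676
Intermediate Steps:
Function('f')(B) = Mul(-1, B)
Function('s')(o, C) = 36 (Function('s')(o, C) = Mul(6, 6) = 36)
h = -10 (h = Add(-3, Add(-2, -5)) = Add(-3, -7) = -10)
Function('Q')(l) = -10
Pow(Add(Function('s')(Add(Add(-4, Function('f')(0)), 6), 12), Function('Q')(-5)), 2) = Pow(Add(36, -10), 2) = Pow(26, 2) = 676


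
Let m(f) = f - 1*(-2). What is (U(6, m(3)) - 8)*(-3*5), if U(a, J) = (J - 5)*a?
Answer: 120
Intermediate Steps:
m(f) = 2 + f (m(f) = f + 2 = 2 + f)
U(a, J) = a*(-5 + J) (U(a, J) = (-5 + J)*a = a*(-5 + J))
(U(6, m(3)) - 8)*(-3*5) = (6*(-5 + (2 + 3)) - 8)*(-3*5) = (6*(-5 + 5) - 8)*(-15) = (6*0 - 8)*(-15) = (0 - 8)*(-15) = -8*(-15) = 120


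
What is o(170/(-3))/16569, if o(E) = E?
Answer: -170/49707 ≈ -0.0034200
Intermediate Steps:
o(170/(-3))/16569 = (170/(-3))/16569 = (170*(-⅓))*(1/16569) = -170/3*1/16569 = -170/49707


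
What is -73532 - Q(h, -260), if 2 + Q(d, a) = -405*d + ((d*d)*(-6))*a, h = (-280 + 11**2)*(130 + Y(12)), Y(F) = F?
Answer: -795244308660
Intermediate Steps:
h = -22578 (h = (-280 + 11**2)*(130 + 12) = (-280 + 121)*142 = -159*142 = -22578)
Q(d, a) = -2 - 405*d - 6*a*d**2 (Q(d, a) = -2 + (-405*d + ((d*d)*(-6))*a) = -2 + (-405*d + (d**2*(-6))*a) = -2 + (-405*d + (-6*d**2)*a) = -2 + (-405*d - 6*a*d**2) = -2 - 405*d - 6*a*d**2)
-73532 - Q(h, -260) = -73532 - (-2 - 405*(-22578) - 6*(-260)*(-22578)**2) = -73532 - (-2 + 9144090 - 6*(-260)*509766084) = -73532 - (-2 + 9144090 + 795235091040) = -73532 - 1*795244235128 = -73532 - 795244235128 = -795244308660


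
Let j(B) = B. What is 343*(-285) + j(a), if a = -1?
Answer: -97756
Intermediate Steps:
343*(-285) + j(a) = 343*(-285) - 1 = -97755 - 1 = -97756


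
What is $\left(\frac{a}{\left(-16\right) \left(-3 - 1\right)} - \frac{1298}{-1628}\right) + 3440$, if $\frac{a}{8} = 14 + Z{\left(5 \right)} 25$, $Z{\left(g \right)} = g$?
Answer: $\frac{1023619}{296} \approx 3458.2$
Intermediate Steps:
$a = 1112$ ($a = 8 \left(14 + 5 \cdot 25\right) = 8 \left(14 + 125\right) = 8 \cdot 139 = 1112$)
$\left(\frac{a}{\left(-16\right) \left(-3 - 1\right)} - \frac{1298}{-1628}\right) + 3440 = \left(\frac{1112}{\left(-16\right) \left(-3 - 1\right)} - \frac{1298}{-1628}\right) + 3440 = \left(\frac{1112}{\left(-16\right) \left(-4\right)} - - \frac{59}{74}\right) + 3440 = \left(\frac{1112}{64} + \frac{59}{74}\right) + 3440 = \left(1112 \cdot \frac{1}{64} + \frac{59}{74}\right) + 3440 = \left(\frac{139}{8} + \frac{59}{74}\right) + 3440 = \frac{5379}{296} + 3440 = \frac{1023619}{296}$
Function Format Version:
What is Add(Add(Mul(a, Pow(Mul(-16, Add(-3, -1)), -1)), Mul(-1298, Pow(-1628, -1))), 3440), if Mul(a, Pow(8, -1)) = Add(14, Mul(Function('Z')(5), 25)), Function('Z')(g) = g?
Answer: Rational(1023619, 296) ≈ 3458.2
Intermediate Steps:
a = 1112 (a = Mul(8, Add(14, Mul(5, 25))) = Mul(8, Add(14, 125)) = Mul(8, 139) = 1112)
Add(Add(Mul(a, Pow(Mul(-16, Add(-3, -1)), -1)), Mul(-1298, Pow(-1628, -1))), 3440) = Add(Add(Mul(1112, Pow(Mul(-16, Add(-3, -1)), -1)), Mul(-1298, Pow(-1628, -1))), 3440) = Add(Add(Mul(1112, Pow(Mul(-16, -4), -1)), Mul(-1298, Rational(-1, 1628))), 3440) = Add(Add(Mul(1112, Pow(64, -1)), Rational(59, 74)), 3440) = Add(Add(Mul(1112, Rational(1, 64)), Rational(59, 74)), 3440) = Add(Add(Rational(139, 8), Rational(59, 74)), 3440) = Add(Rational(5379, 296), 3440) = Rational(1023619, 296)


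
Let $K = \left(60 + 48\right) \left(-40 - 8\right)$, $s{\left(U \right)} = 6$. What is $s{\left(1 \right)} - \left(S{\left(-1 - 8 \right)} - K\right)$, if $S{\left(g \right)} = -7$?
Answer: $-5171$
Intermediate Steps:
$K = -5184$ ($K = 108 \left(-48\right) = -5184$)
$s{\left(1 \right)} - \left(S{\left(-1 - 8 \right)} - K\right) = 6 - \left(-7 - -5184\right) = 6 - \left(-7 + 5184\right) = 6 - 5177 = -5171$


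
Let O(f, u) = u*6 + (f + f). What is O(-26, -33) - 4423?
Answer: -4673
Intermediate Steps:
O(f, u) = 2*f + 6*u (O(f, u) = 6*u + 2*f = 2*f + 6*u)
O(-26, -33) - 4423 = (2*(-26) + 6*(-33)) - 4423 = (-52 - 198) - 4423 = -250 - 4423 = -4673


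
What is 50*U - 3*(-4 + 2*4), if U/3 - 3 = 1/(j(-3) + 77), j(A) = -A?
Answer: 3519/8 ≈ 439.88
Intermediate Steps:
U = 723/80 (U = 9 + 3/(-1*(-3) + 77) = 9 + 3/(3 + 77) = 9 + 3/80 = 723/80 ≈ 9.0375)
50*U - 3*(-4 + 2*4) = 50*(723/80) - 3*(-4 + 2*4) = 3615/8 - 3*(-4 + 8) = 3615/8 - 3*4 = 3615/8 - 12 = 3519/8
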